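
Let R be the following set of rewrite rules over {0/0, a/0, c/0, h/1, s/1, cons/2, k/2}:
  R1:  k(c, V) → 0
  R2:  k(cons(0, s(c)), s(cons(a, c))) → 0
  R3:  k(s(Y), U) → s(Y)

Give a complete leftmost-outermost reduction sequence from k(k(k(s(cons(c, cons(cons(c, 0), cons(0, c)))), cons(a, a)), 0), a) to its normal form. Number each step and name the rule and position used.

1. k(k(k(s(cons(c, cons(cons(c, 0), cons(0, c)))), cons(a, a)), 0), a)  →  k(k(s(cons(c, cons(cons(c, 0), cons(0, c)))), 0), a)   [R3 at 1.1]
2. k(k(s(cons(c, cons(cons(c, 0), cons(0, c)))), 0), a)  →  k(s(cons(c, cons(cons(c, 0), cons(0, c)))), a)   [R3 at 1]
3. k(s(cons(c, cons(cons(c, 0), cons(0, c)))), a)  →  s(cons(c, cons(cons(c, 0), cons(0, c))))   [R3 at ε]

s(cons(c, cons(cons(c, 0), cons(0, c))))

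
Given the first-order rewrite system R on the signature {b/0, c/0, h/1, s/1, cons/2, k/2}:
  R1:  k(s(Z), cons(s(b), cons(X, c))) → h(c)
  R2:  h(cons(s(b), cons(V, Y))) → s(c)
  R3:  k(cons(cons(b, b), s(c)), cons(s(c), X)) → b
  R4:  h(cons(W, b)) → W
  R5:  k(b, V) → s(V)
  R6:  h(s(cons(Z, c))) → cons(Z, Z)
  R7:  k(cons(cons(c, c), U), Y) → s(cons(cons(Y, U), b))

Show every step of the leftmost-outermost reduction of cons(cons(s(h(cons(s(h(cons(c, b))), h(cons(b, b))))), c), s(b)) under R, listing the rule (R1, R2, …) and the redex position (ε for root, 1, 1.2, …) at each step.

1. cons(cons(s(h(cons(s(h(cons(c, b))), h(cons(b, b))))), c), s(b))  →  cons(cons(s(h(cons(s(c), h(cons(b, b))))), c), s(b))   [R4 at 1.1.1.1.1.1]
2. cons(cons(s(h(cons(s(c), h(cons(b, b))))), c), s(b))  →  cons(cons(s(h(cons(s(c), b))), c), s(b))   [R4 at 1.1.1.1.2]
3. cons(cons(s(h(cons(s(c), b))), c), s(b))  →  cons(cons(s(s(c)), c), s(b))   [R4 at 1.1.1]

cons(cons(s(s(c)), c), s(b))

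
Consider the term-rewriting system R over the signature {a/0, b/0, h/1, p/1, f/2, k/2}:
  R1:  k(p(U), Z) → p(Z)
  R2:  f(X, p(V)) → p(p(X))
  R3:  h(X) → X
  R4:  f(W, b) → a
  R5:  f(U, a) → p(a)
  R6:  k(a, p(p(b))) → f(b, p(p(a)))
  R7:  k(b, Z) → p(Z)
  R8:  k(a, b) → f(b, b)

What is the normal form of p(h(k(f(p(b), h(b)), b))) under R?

1. p(h(k(f(p(b), h(b)), b)))  →  p(k(f(p(b), h(b)), b))   [R3 at 1]
2. p(k(f(p(b), h(b)), b))  →  p(k(f(p(b), b), b))   [R3 at 1.1.2]
3. p(k(f(p(b), b), b))  →  p(k(a, b))   [R4 at 1.1]
4. p(k(a, b))  →  p(f(b, b))   [R8 at 1]
5. p(f(b, b))  →  p(a)   [R4 at 1]

p(a)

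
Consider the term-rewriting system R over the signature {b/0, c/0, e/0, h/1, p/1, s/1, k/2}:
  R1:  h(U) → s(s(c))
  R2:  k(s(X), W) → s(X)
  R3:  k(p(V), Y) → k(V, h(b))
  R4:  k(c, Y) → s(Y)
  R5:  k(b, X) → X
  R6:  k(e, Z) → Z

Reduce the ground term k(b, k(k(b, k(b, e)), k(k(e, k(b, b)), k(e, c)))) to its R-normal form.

1. k(b, k(k(b, k(b, e)), k(k(e, k(b, b)), k(e, c))))  →  k(k(b, k(b, e)), k(k(e, k(b, b)), k(e, c)))   [R5 at ε]
2. k(k(b, k(b, e)), k(k(e, k(b, b)), k(e, c)))  →  k(k(b, e), k(k(e, k(b, b)), k(e, c)))   [R5 at 1]
3. k(k(b, e), k(k(e, k(b, b)), k(e, c)))  →  k(e, k(k(e, k(b, b)), k(e, c)))   [R5 at 1]
4. k(e, k(k(e, k(b, b)), k(e, c)))  →  k(k(e, k(b, b)), k(e, c))   [R6 at ε]
5. k(k(e, k(b, b)), k(e, c))  →  k(k(b, b), k(e, c))   [R6 at 1]
6. k(k(b, b), k(e, c))  →  k(b, k(e, c))   [R5 at 1]
7. k(b, k(e, c))  →  k(e, c)   [R5 at ε]
8. k(e, c)  →  c   [R6 at ε]

c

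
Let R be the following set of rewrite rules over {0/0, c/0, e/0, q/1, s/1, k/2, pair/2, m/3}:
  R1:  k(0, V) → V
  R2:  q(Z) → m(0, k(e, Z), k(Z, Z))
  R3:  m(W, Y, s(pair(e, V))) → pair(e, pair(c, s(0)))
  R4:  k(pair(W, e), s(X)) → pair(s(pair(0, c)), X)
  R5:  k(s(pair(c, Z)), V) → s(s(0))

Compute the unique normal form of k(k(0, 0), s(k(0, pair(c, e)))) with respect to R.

s(pair(c, e))

1. k(k(0, 0), s(k(0, pair(c, e))))  →  k(0, s(k(0, pair(c, e))))   [R1 at 1]
2. k(0, s(k(0, pair(c, e))))  →  s(k(0, pair(c, e)))   [R1 at ε]
3. s(k(0, pair(c, e)))  →  s(pair(c, e))   [R1 at 1]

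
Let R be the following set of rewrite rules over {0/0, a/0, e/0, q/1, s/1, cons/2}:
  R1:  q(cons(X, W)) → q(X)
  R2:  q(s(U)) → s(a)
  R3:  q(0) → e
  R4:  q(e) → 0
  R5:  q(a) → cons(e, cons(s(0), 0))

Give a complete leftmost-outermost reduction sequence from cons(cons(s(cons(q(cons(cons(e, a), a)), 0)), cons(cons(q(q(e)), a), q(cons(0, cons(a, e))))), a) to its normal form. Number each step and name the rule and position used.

1. cons(cons(s(cons(q(cons(cons(e, a), a)), 0)), cons(cons(q(q(e)), a), q(cons(0, cons(a, e))))), a)  →  cons(cons(s(cons(q(cons(e, a)), 0)), cons(cons(q(q(e)), a), q(cons(0, cons(a, e))))), a)   [R1 at 1.1.1.1]
2. cons(cons(s(cons(q(cons(e, a)), 0)), cons(cons(q(q(e)), a), q(cons(0, cons(a, e))))), a)  →  cons(cons(s(cons(q(e), 0)), cons(cons(q(q(e)), a), q(cons(0, cons(a, e))))), a)   [R1 at 1.1.1.1]
3. cons(cons(s(cons(q(e), 0)), cons(cons(q(q(e)), a), q(cons(0, cons(a, e))))), a)  →  cons(cons(s(cons(0, 0)), cons(cons(q(q(e)), a), q(cons(0, cons(a, e))))), a)   [R4 at 1.1.1.1]
4. cons(cons(s(cons(0, 0)), cons(cons(q(q(e)), a), q(cons(0, cons(a, e))))), a)  →  cons(cons(s(cons(0, 0)), cons(cons(q(0), a), q(cons(0, cons(a, e))))), a)   [R4 at 1.2.1.1.1]
5. cons(cons(s(cons(0, 0)), cons(cons(q(0), a), q(cons(0, cons(a, e))))), a)  →  cons(cons(s(cons(0, 0)), cons(cons(e, a), q(cons(0, cons(a, e))))), a)   [R3 at 1.2.1.1]
6. cons(cons(s(cons(0, 0)), cons(cons(e, a), q(cons(0, cons(a, e))))), a)  →  cons(cons(s(cons(0, 0)), cons(cons(e, a), q(0))), a)   [R1 at 1.2.2]
7. cons(cons(s(cons(0, 0)), cons(cons(e, a), q(0))), a)  →  cons(cons(s(cons(0, 0)), cons(cons(e, a), e)), a)   [R3 at 1.2.2]

cons(cons(s(cons(0, 0)), cons(cons(e, a), e)), a)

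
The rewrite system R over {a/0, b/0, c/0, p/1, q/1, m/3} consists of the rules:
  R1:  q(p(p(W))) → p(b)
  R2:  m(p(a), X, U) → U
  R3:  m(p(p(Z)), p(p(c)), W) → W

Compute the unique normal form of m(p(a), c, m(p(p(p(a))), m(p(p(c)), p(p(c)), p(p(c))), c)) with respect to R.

1. m(p(a), c, m(p(p(p(a))), m(p(p(c)), p(p(c)), p(p(c))), c))  →  m(p(p(p(a))), m(p(p(c)), p(p(c)), p(p(c))), c)   [R2 at ε]
2. m(p(p(p(a))), m(p(p(c)), p(p(c)), p(p(c))), c)  →  m(p(p(p(a))), p(p(c)), c)   [R3 at 2]
3. m(p(p(p(a))), p(p(c)), c)  →  c   [R3 at ε]

c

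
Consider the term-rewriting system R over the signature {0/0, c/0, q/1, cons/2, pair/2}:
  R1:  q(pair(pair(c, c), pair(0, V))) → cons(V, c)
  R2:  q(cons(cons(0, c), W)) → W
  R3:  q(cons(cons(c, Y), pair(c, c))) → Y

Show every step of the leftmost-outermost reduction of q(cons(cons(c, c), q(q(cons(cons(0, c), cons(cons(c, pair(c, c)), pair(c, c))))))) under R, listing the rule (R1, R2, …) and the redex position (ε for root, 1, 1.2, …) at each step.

1. q(cons(cons(c, c), q(q(cons(cons(0, c), cons(cons(c, pair(c, c)), pair(c, c)))))))  →  q(cons(cons(c, c), q(cons(cons(c, pair(c, c)), pair(c, c)))))   [R2 at 1.2.1]
2. q(cons(cons(c, c), q(cons(cons(c, pair(c, c)), pair(c, c)))))  →  q(cons(cons(c, c), pair(c, c)))   [R3 at 1.2]
3. q(cons(cons(c, c), pair(c, c)))  →  c   [R3 at ε]

c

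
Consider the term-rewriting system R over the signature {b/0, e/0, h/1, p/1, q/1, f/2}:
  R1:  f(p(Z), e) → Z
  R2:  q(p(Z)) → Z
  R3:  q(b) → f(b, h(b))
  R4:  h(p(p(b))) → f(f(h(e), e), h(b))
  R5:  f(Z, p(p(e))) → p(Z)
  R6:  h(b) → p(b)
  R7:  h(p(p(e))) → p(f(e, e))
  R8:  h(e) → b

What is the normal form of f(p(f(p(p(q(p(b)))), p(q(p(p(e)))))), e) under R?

p(p(p(b)))

1. f(p(f(p(p(q(p(b)))), p(q(p(p(e)))))), e)  →  f(p(p(q(p(b)))), p(q(p(p(e)))))   [R1 at ε]
2. f(p(p(q(p(b)))), p(q(p(p(e)))))  →  f(p(p(b)), p(q(p(p(e)))))   [R2 at 1.1.1]
3. f(p(p(b)), p(q(p(p(e)))))  →  f(p(p(b)), p(p(e)))   [R2 at 2.1]
4. f(p(p(b)), p(p(e)))  →  p(p(p(b)))   [R5 at ε]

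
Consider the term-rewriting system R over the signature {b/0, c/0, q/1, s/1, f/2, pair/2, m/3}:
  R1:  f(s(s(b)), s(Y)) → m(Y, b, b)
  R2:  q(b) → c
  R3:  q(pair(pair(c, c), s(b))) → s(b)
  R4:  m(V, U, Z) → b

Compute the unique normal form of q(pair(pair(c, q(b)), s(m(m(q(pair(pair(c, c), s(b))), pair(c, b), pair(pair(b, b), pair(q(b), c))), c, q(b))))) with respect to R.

1. q(pair(pair(c, q(b)), s(m(m(q(pair(pair(c, c), s(b))), pair(c, b), pair(pair(b, b), pair(q(b), c))), c, q(b)))))  →  q(pair(pair(c, c), s(m(m(q(pair(pair(c, c), s(b))), pair(c, b), pair(pair(b, b), pair(q(b), c))), c, q(b)))))   [R2 at 1.1.2]
2. q(pair(pair(c, c), s(m(m(q(pair(pair(c, c), s(b))), pair(c, b), pair(pair(b, b), pair(q(b), c))), c, q(b)))))  →  q(pair(pair(c, c), s(b)))   [R4 at 1.2.1]
3. q(pair(pair(c, c), s(b)))  →  s(b)   [R3 at ε]

s(b)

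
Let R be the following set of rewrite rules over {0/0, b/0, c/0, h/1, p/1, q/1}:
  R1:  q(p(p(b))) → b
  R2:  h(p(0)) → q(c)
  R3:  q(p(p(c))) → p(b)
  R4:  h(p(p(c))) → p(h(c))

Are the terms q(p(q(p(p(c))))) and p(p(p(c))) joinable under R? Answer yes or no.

no — NF(t₁) = b, NF(t₂) = p(p(p(c)))

Reduce t₁ = q(p(q(p(p(c))))):
1. q(p(q(p(p(c)))))  →  q(p(p(b)))   [R3 at 1.1]
2. q(p(p(b)))  →  b   [R1 at ε]

Reduce t₂ = p(p(p(c))):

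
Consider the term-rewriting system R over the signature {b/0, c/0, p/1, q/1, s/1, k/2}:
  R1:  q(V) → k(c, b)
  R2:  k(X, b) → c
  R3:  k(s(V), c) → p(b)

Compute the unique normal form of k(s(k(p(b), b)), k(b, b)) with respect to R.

1. k(s(k(p(b), b)), k(b, b))  →  k(s(c), k(b, b))   [R2 at 1.1]
2. k(s(c), k(b, b))  →  k(s(c), c)   [R2 at 2]
3. k(s(c), c)  →  p(b)   [R3 at ε]

p(b)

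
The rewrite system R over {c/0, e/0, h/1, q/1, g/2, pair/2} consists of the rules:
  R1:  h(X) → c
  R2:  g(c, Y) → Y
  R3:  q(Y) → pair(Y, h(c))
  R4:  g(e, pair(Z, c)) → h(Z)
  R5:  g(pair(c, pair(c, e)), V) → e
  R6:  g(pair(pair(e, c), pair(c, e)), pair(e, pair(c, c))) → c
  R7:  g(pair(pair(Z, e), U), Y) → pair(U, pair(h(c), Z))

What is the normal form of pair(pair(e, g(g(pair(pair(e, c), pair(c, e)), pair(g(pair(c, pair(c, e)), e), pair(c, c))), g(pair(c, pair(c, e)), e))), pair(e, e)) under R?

pair(pair(e, e), pair(e, e))

1. pair(pair(e, g(g(pair(pair(e, c), pair(c, e)), pair(g(pair(c, pair(c, e)), e), pair(c, c))), g(pair(c, pair(c, e)), e))), pair(e, e))  →  pair(pair(e, g(g(pair(pair(e, c), pair(c, e)), pair(e, pair(c, c))), g(pair(c, pair(c, e)), e))), pair(e, e))   [R5 at 1.2.1.2.1]
2. pair(pair(e, g(g(pair(pair(e, c), pair(c, e)), pair(e, pair(c, c))), g(pair(c, pair(c, e)), e))), pair(e, e))  →  pair(pair(e, g(c, g(pair(c, pair(c, e)), e))), pair(e, e))   [R6 at 1.2.1]
3. pair(pair(e, g(c, g(pair(c, pair(c, e)), e))), pair(e, e))  →  pair(pair(e, g(pair(c, pair(c, e)), e)), pair(e, e))   [R2 at 1.2]
4. pair(pair(e, g(pair(c, pair(c, e)), e)), pair(e, e))  →  pair(pair(e, e), pair(e, e))   [R5 at 1.2]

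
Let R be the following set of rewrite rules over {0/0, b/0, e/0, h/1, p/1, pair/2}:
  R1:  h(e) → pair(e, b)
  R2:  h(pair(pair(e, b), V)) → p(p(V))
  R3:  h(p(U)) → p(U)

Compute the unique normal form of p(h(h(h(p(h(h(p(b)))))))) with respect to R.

1. p(h(h(h(p(h(h(p(b))))))))  →  p(h(h(p(h(h(p(b)))))))   [R3 at 1.1.1]
2. p(h(h(p(h(h(p(b)))))))  →  p(h(p(h(h(p(b))))))   [R3 at 1.1]
3. p(h(p(h(h(p(b))))))  →  p(p(h(h(p(b)))))   [R3 at 1]
4. p(p(h(h(p(b)))))  →  p(p(h(p(b))))   [R3 at 1.1.1]
5. p(p(h(p(b))))  →  p(p(p(b)))   [R3 at 1.1]

p(p(p(b)))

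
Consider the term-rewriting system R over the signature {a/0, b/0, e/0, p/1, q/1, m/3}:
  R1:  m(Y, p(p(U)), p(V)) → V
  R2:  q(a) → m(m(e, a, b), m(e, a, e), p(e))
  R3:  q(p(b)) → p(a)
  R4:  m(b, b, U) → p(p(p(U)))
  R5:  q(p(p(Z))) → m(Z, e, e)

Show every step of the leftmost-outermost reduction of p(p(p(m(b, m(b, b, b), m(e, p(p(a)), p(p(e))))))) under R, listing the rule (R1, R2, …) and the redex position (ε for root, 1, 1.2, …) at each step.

p(p(p(e)))

1. p(p(p(m(b, m(b, b, b), m(e, p(p(a)), p(p(e)))))))  →  p(p(p(m(b, p(p(p(b))), m(e, p(p(a)), p(p(e)))))))   [R4 at 1.1.1.2]
2. p(p(p(m(b, p(p(p(b))), m(e, p(p(a)), p(p(e)))))))  →  p(p(p(m(b, p(p(p(b))), p(e)))))   [R1 at 1.1.1.3]
3. p(p(p(m(b, p(p(p(b))), p(e)))))  →  p(p(p(e)))   [R1 at 1.1.1]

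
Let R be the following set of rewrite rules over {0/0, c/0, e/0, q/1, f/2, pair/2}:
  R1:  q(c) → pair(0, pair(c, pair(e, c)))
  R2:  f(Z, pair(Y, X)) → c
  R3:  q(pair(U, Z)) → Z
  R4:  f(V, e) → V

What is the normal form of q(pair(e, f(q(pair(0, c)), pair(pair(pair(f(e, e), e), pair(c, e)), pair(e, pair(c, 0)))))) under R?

1. q(pair(e, f(q(pair(0, c)), pair(pair(pair(f(e, e), e), pair(c, e)), pair(e, pair(c, 0))))))  →  f(q(pair(0, c)), pair(pair(pair(f(e, e), e), pair(c, e)), pair(e, pair(c, 0))))   [R3 at ε]
2. f(q(pair(0, c)), pair(pair(pair(f(e, e), e), pair(c, e)), pair(e, pair(c, 0))))  →  c   [R2 at ε]

c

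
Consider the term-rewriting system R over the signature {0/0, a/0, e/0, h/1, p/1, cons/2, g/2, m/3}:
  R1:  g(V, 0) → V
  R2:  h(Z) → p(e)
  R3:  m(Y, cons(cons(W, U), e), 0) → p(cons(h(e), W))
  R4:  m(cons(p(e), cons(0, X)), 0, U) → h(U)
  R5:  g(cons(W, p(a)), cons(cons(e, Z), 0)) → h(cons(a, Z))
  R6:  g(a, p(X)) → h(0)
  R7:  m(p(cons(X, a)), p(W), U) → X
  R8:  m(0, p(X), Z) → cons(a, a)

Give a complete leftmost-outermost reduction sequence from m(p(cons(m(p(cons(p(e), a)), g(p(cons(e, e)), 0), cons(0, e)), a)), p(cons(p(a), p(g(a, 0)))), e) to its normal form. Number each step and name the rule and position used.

p(e)

1. m(p(cons(m(p(cons(p(e), a)), g(p(cons(e, e)), 0), cons(0, e)), a)), p(cons(p(a), p(g(a, 0)))), e)  →  m(p(cons(p(e), a)), g(p(cons(e, e)), 0), cons(0, e))   [R7 at ε]
2. m(p(cons(p(e), a)), g(p(cons(e, e)), 0), cons(0, e))  →  m(p(cons(p(e), a)), p(cons(e, e)), cons(0, e))   [R1 at 2]
3. m(p(cons(p(e), a)), p(cons(e, e)), cons(0, e))  →  p(e)   [R7 at ε]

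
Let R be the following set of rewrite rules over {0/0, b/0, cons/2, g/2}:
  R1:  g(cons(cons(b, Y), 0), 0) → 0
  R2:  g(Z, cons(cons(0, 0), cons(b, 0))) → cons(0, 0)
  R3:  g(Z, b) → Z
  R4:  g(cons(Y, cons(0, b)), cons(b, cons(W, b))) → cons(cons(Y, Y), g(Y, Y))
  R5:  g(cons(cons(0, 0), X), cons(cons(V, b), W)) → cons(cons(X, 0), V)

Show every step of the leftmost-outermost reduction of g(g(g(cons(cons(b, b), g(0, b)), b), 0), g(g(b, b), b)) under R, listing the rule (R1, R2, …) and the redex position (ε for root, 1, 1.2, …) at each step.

0

1. g(g(g(cons(cons(b, b), g(0, b)), b), 0), g(g(b, b), b))  →  g(g(cons(cons(b, b), g(0, b)), 0), g(g(b, b), b))   [R3 at 1.1]
2. g(g(cons(cons(b, b), g(0, b)), 0), g(g(b, b), b))  →  g(g(cons(cons(b, b), 0), 0), g(g(b, b), b))   [R3 at 1.1.2]
3. g(g(cons(cons(b, b), 0), 0), g(g(b, b), b))  →  g(0, g(g(b, b), b))   [R1 at 1]
4. g(0, g(g(b, b), b))  →  g(0, g(b, b))   [R3 at 2]
5. g(0, g(b, b))  →  g(0, b)   [R3 at 2]
6. g(0, b)  →  0   [R3 at ε]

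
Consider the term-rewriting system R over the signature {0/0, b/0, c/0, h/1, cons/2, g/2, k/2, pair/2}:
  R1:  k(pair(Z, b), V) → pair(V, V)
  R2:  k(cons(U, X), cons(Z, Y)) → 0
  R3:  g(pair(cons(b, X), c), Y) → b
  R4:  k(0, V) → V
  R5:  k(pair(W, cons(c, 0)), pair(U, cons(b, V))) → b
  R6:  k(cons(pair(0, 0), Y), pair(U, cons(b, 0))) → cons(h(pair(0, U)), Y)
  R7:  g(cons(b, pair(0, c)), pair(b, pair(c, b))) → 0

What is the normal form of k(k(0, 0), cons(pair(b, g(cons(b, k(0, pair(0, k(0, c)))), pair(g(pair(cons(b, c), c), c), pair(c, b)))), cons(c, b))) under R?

cons(pair(b, 0), cons(c, b))

1. k(k(0, 0), cons(pair(b, g(cons(b, k(0, pair(0, k(0, c)))), pair(g(pair(cons(b, c), c), c), pair(c, b)))), cons(c, b)))  →  k(0, cons(pair(b, g(cons(b, k(0, pair(0, k(0, c)))), pair(g(pair(cons(b, c), c), c), pair(c, b)))), cons(c, b)))   [R4 at 1]
2. k(0, cons(pair(b, g(cons(b, k(0, pair(0, k(0, c)))), pair(g(pair(cons(b, c), c), c), pair(c, b)))), cons(c, b)))  →  cons(pair(b, g(cons(b, k(0, pair(0, k(0, c)))), pair(g(pair(cons(b, c), c), c), pair(c, b)))), cons(c, b))   [R4 at ε]
3. cons(pair(b, g(cons(b, k(0, pair(0, k(0, c)))), pair(g(pair(cons(b, c), c), c), pair(c, b)))), cons(c, b))  →  cons(pair(b, g(cons(b, pair(0, k(0, c))), pair(g(pair(cons(b, c), c), c), pair(c, b)))), cons(c, b))   [R4 at 1.2.1.2]
4. cons(pair(b, g(cons(b, pair(0, k(0, c))), pair(g(pair(cons(b, c), c), c), pair(c, b)))), cons(c, b))  →  cons(pair(b, g(cons(b, pair(0, c)), pair(g(pair(cons(b, c), c), c), pair(c, b)))), cons(c, b))   [R4 at 1.2.1.2.2]
5. cons(pair(b, g(cons(b, pair(0, c)), pair(g(pair(cons(b, c), c), c), pair(c, b)))), cons(c, b))  →  cons(pair(b, g(cons(b, pair(0, c)), pair(b, pair(c, b)))), cons(c, b))   [R3 at 1.2.2.1]
6. cons(pair(b, g(cons(b, pair(0, c)), pair(b, pair(c, b)))), cons(c, b))  →  cons(pair(b, 0), cons(c, b))   [R7 at 1.2]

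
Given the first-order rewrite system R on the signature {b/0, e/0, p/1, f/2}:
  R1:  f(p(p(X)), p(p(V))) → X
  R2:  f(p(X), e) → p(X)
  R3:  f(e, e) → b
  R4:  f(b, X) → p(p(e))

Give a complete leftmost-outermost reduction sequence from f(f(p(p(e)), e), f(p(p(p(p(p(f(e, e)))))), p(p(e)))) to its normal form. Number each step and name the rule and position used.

e

1. f(f(p(p(e)), e), f(p(p(p(p(p(f(e, e)))))), p(p(e))))  →  f(p(p(e)), f(p(p(p(p(p(f(e, e)))))), p(p(e))))   [R2 at 1]
2. f(p(p(e)), f(p(p(p(p(p(f(e, e)))))), p(p(e))))  →  f(p(p(e)), p(p(p(f(e, e)))))   [R1 at 2]
3. f(p(p(e)), p(p(p(f(e, e)))))  →  e   [R1 at ε]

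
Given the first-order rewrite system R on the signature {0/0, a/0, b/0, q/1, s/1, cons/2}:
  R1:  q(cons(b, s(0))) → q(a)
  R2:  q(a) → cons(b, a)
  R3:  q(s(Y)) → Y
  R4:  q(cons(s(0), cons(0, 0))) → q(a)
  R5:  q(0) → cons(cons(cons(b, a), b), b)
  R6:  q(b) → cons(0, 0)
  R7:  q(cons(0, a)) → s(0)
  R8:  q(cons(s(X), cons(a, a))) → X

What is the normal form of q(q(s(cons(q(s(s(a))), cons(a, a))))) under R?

a

1. q(q(s(cons(q(s(s(a))), cons(a, a)))))  →  q(cons(q(s(s(a))), cons(a, a)))   [R3 at 1]
2. q(cons(q(s(s(a))), cons(a, a)))  →  q(cons(s(a), cons(a, a)))   [R3 at 1.1]
3. q(cons(s(a), cons(a, a)))  →  a   [R8 at ε]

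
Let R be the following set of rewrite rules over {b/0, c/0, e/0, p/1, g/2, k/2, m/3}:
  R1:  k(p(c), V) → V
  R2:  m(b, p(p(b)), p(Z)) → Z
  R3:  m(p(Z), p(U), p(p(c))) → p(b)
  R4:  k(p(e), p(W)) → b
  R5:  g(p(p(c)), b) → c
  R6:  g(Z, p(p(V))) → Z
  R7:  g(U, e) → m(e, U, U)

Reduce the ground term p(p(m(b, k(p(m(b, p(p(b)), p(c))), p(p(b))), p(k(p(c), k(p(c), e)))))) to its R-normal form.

p(p(e))

1. p(p(m(b, k(p(m(b, p(p(b)), p(c))), p(p(b))), p(k(p(c), k(p(c), e))))))  →  p(p(m(b, k(p(c), p(p(b))), p(k(p(c), k(p(c), e))))))   [R2 at 1.1.2.1.1]
2. p(p(m(b, k(p(c), p(p(b))), p(k(p(c), k(p(c), e))))))  →  p(p(m(b, p(p(b)), p(k(p(c), k(p(c), e))))))   [R1 at 1.1.2]
3. p(p(m(b, p(p(b)), p(k(p(c), k(p(c), e))))))  →  p(p(k(p(c), k(p(c), e))))   [R2 at 1.1]
4. p(p(k(p(c), k(p(c), e))))  →  p(p(k(p(c), e)))   [R1 at 1.1]
5. p(p(k(p(c), e)))  →  p(p(e))   [R1 at 1.1]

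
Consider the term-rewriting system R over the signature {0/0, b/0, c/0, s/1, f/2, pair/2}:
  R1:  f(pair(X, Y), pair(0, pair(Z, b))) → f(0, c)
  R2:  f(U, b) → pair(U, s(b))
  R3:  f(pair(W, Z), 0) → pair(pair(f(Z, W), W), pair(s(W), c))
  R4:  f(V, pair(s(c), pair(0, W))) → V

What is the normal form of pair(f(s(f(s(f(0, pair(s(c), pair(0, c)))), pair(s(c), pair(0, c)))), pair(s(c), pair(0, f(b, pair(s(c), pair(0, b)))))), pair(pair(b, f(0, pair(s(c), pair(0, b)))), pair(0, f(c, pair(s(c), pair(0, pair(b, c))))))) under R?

pair(s(s(0)), pair(pair(b, 0), pair(0, c)))

1. pair(f(s(f(s(f(0, pair(s(c), pair(0, c)))), pair(s(c), pair(0, c)))), pair(s(c), pair(0, f(b, pair(s(c), pair(0, b)))))), pair(pair(b, f(0, pair(s(c), pair(0, b)))), pair(0, f(c, pair(s(c), pair(0, pair(b, c)))))))  →  pair(s(f(s(f(0, pair(s(c), pair(0, c)))), pair(s(c), pair(0, c)))), pair(pair(b, f(0, pair(s(c), pair(0, b)))), pair(0, f(c, pair(s(c), pair(0, pair(b, c)))))))   [R4 at 1]
2. pair(s(f(s(f(0, pair(s(c), pair(0, c)))), pair(s(c), pair(0, c)))), pair(pair(b, f(0, pair(s(c), pair(0, b)))), pair(0, f(c, pair(s(c), pair(0, pair(b, c)))))))  →  pair(s(s(f(0, pair(s(c), pair(0, c))))), pair(pair(b, f(0, pair(s(c), pair(0, b)))), pair(0, f(c, pair(s(c), pair(0, pair(b, c)))))))   [R4 at 1.1]
3. pair(s(s(f(0, pair(s(c), pair(0, c))))), pair(pair(b, f(0, pair(s(c), pair(0, b)))), pair(0, f(c, pair(s(c), pair(0, pair(b, c)))))))  →  pair(s(s(0)), pair(pair(b, f(0, pair(s(c), pair(0, b)))), pair(0, f(c, pair(s(c), pair(0, pair(b, c)))))))   [R4 at 1.1.1]
4. pair(s(s(0)), pair(pair(b, f(0, pair(s(c), pair(0, b)))), pair(0, f(c, pair(s(c), pair(0, pair(b, c)))))))  →  pair(s(s(0)), pair(pair(b, 0), pair(0, f(c, pair(s(c), pair(0, pair(b, c)))))))   [R4 at 2.1.2]
5. pair(s(s(0)), pair(pair(b, 0), pair(0, f(c, pair(s(c), pair(0, pair(b, c)))))))  →  pair(s(s(0)), pair(pair(b, 0), pair(0, c)))   [R4 at 2.2.2]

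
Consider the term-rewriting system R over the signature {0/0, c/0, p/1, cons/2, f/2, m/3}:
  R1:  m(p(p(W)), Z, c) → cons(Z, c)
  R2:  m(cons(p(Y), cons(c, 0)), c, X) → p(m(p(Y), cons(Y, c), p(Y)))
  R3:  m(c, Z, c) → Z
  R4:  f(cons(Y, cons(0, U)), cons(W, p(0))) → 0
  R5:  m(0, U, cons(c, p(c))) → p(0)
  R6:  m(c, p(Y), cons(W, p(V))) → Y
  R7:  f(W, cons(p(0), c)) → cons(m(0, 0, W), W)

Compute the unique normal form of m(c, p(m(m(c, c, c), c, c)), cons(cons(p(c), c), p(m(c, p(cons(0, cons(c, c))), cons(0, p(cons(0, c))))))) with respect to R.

c

1. m(c, p(m(m(c, c, c), c, c)), cons(cons(p(c), c), p(m(c, p(cons(0, cons(c, c))), cons(0, p(cons(0, c)))))))  →  m(m(c, c, c), c, c)   [R6 at ε]
2. m(m(c, c, c), c, c)  →  m(c, c, c)   [R3 at 1]
3. m(c, c, c)  →  c   [R3 at ε]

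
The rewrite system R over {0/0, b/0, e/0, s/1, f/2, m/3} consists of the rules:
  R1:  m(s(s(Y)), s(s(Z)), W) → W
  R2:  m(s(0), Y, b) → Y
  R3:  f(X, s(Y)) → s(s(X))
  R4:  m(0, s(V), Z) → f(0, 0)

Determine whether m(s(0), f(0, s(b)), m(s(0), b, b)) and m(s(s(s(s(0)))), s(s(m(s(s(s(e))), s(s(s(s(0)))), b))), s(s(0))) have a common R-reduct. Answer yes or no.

yes — NF(t₁) = s(s(0)), NF(t₂) = s(s(0))

Reduce t₁ = m(s(0), f(0, s(b)), m(s(0), b, b)):
1. m(s(0), f(0, s(b)), m(s(0), b, b))  →  m(s(0), s(s(0)), m(s(0), b, b))   [R3 at 2]
2. m(s(0), s(s(0)), m(s(0), b, b))  →  m(s(0), s(s(0)), b)   [R2 at 3]
3. m(s(0), s(s(0)), b)  →  s(s(0))   [R2 at ε]

Reduce t₂ = m(s(s(s(s(0)))), s(s(m(s(s(s(e))), s(s(s(s(0)))), b))), s(s(0))):
1. m(s(s(s(s(0)))), s(s(m(s(s(s(e))), s(s(s(s(0)))), b))), s(s(0)))  →  s(s(0))   [R1 at ε]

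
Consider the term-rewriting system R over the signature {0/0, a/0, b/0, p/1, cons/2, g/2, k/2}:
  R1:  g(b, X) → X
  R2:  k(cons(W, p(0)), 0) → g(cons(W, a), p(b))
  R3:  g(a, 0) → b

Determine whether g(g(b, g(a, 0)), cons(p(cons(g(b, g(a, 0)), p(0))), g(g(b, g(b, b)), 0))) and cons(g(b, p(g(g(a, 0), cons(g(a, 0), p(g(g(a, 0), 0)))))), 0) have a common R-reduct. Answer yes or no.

yes — NF(t₁) = cons(p(cons(b, p(0))), 0), NF(t₂) = cons(p(cons(b, p(0))), 0)

Reduce t₁ = g(g(b, g(a, 0)), cons(p(cons(g(b, g(a, 0)), p(0))), g(g(b, g(b, b)), 0))):
1. g(g(b, g(a, 0)), cons(p(cons(g(b, g(a, 0)), p(0))), g(g(b, g(b, b)), 0)))  →  g(g(a, 0), cons(p(cons(g(b, g(a, 0)), p(0))), g(g(b, g(b, b)), 0)))   [R1 at 1]
2. g(g(a, 0), cons(p(cons(g(b, g(a, 0)), p(0))), g(g(b, g(b, b)), 0)))  →  g(b, cons(p(cons(g(b, g(a, 0)), p(0))), g(g(b, g(b, b)), 0)))   [R3 at 1]
3. g(b, cons(p(cons(g(b, g(a, 0)), p(0))), g(g(b, g(b, b)), 0)))  →  cons(p(cons(g(b, g(a, 0)), p(0))), g(g(b, g(b, b)), 0))   [R1 at ε]
4. cons(p(cons(g(b, g(a, 0)), p(0))), g(g(b, g(b, b)), 0))  →  cons(p(cons(g(a, 0), p(0))), g(g(b, g(b, b)), 0))   [R1 at 1.1.1]
5. cons(p(cons(g(a, 0), p(0))), g(g(b, g(b, b)), 0))  →  cons(p(cons(b, p(0))), g(g(b, g(b, b)), 0))   [R3 at 1.1.1]
6. cons(p(cons(b, p(0))), g(g(b, g(b, b)), 0))  →  cons(p(cons(b, p(0))), g(g(b, b), 0))   [R1 at 2.1]
7. cons(p(cons(b, p(0))), g(g(b, b), 0))  →  cons(p(cons(b, p(0))), g(b, 0))   [R1 at 2.1]
8. cons(p(cons(b, p(0))), g(b, 0))  →  cons(p(cons(b, p(0))), 0)   [R1 at 2]

Reduce t₂ = cons(g(b, p(g(g(a, 0), cons(g(a, 0), p(g(g(a, 0), 0)))))), 0):
1. cons(g(b, p(g(g(a, 0), cons(g(a, 0), p(g(g(a, 0), 0)))))), 0)  →  cons(p(g(g(a, 0), cons(g(a, 0), p(g(g(a, 0), 0))))), 0)   [R1 at 1]
2. cons(p(g(g(a, 0), cons(g(a, 0), p(g(g(a, 0), 0))))), 0)  →  cons(p(g(b, cons(g(a, 0), p(g(g(a, 0), 0))))), 0)   [R3 at 1.1.1]
3. cons(p(g(b, cons(g(a, 0), p(g(g(a, 0), 0))))), 0)  →  cons(p(cons(g(a, 0), p(g(g(a, 0), 0)))), 0)   [R1 at 1.1]
4. cons(p(cons(g(a, 0), p(g(g(a, 0), 0)))), 0)  →  cons(p(cons(b, p(g(g(a, 0), 0)))), 0)   [R3 at 1.1.1]
5. cons(p(cons(b, p(g(g(a, 0), 0)))), 0)  →  cons(p(cons(b, p(g(b, 0)))), 0)   [R3 at 1.1.2.1.1]
6. cons(p(cons(b, p(g(b, 0)))), 0)  →  cons(p(cons(b, p(0))), 0)   [R1 at 1.1.2.1]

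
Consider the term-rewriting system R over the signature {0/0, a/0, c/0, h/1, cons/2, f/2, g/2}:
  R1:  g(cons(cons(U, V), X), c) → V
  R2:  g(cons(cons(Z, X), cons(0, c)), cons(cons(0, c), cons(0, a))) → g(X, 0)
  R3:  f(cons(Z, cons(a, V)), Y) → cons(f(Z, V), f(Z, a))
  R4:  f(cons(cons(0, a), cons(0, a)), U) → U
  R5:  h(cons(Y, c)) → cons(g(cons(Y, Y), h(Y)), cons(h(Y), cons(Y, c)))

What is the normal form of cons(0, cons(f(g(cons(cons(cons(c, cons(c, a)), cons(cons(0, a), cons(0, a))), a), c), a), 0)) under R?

1. cons(0, cons(f(g(cons(cons(cons(c, cons(c, a)), cons(cons(0, a), cons(0, a))), a), c), a), 0))  →  cons(0, cons(f(cons(cons(0, a), cons(0, a)), a), 0))   [R1 at 2.1.1]
2. cons(0, cons(f(cons(cons(0, a), cons(0, a)), a), 0))  →  cons(0, cons(a, 0))   [R4 at 2.1]

cons(0, cons(a, 0))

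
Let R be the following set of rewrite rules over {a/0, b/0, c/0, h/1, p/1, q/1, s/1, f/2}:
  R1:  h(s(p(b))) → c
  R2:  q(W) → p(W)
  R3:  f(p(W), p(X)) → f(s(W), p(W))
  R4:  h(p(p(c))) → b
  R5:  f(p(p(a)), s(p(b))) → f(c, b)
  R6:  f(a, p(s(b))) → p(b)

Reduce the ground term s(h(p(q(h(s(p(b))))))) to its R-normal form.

1. s(h(p(q(h(s(p(b)))))))  →  s(h(p(p(h(s(p(b)))))))   [R2 at 1.1.1]
2. s(h(p(p(h(s(p(b)))))))  →  s(h(p(p(c))))   [R1 at 1.1.1.1]
3. s(h(p(p(c))))  →  s(b)   [R4 at 1]

s(b)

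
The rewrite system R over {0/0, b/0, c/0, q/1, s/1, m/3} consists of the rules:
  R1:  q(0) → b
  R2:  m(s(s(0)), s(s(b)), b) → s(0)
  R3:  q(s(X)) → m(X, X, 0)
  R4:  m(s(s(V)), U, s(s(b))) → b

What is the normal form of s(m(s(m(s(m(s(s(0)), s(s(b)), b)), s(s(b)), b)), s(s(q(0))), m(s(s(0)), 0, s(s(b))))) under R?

1. s(m(s(m(s(m(s(s(0)), s(s(b)), b)), s(s(b)), b)), s(s(q(0))), m(s(s(0)), 0, s(s(b)))))  →  s(m(s(m(s(s(0)), s(s(b)), b)), s(s(q(0))), m(s(s(0)), 0, s(s(b)))))   [R2 at 1.1.1.1.1]
2. s(m(s(m(s(s(0)), s(s(b)), b)), s(s(q(0))), m(s(s(0)), 0, s(s(b)))))  →  s(m(s(s(0)), s(s(q(0))), m(s(s(0)), 0, s(s(b)))))   [R2 at 1.1.1]
3. s(m(s(s(0)), s(s(q(0))), m(s(s(0)), 0, s(s(b)))))  →  s(m(s(s(0)), s(s(b)), m(s(s(0)), 0, s(s(b)))))   [R1 at 1.2.1.1]
4. s(m(s(s(0)), s(s(b)), m(s(s(0)), 0, s(s(b)))))  →  s(m(s(s(0)), s(s(b)), b))   [R4 at 1.3]
5. s(m(s(s(0)), s(s(b)), b))  →  s(s(0))   [R2 at 1]

s(s(0))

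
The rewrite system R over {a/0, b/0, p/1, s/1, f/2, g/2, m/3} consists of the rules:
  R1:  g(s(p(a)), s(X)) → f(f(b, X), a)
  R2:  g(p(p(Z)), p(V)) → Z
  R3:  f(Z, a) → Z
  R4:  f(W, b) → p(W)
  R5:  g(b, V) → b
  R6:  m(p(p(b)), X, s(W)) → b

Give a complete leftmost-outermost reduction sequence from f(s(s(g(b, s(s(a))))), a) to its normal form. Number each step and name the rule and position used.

1. f(s(s(g(b, s(s(a))))), a)  →  s(s(g(b, s(s(a)))))   [R3 at ε]
2. s(s(g(b, s(s(a)))))  →  s(s(b))   [R5 at 1.1]

s(s(b))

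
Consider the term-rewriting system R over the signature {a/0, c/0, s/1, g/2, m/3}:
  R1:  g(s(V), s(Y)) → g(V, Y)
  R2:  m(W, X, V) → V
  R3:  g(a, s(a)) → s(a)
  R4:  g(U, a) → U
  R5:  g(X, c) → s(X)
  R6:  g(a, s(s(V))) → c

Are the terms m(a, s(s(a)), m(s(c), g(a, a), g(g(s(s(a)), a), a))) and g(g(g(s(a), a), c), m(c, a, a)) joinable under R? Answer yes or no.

Reduce t₁ = m(a, s(s(a)), m(s(c), g(a, a), g(g(s(s(a)), a), a))):
1. m(a, s(s(a)), m(s(c), g(a, a), g(g(s(s(a)), a), a)))  →  m(s(c), g(a, a), g(g(s(s(a)), a), a))   [R2 at ε]
2. m(s(c), g(a, a), g(g(s(s(a)), a), a))  →  g(g(s(s(a)), a), a)   [R2 at ε]
3. g(g(s(s(a)), a), a)  →  g(s(s(a)), a)   [R4 at ε]
4. g(s(s(a)), a)  →  s(s(a))   [R4 at ε]

Reduce t₂ = g(g(g(s(a), a), c), m(c, a, a)):
1. g(g(g(s(a), a), c), m(c, a, a))  →  g(s(g(s(a), a)), m(c, a, a))   [R5 at 1]
2. g(s(g(s(a), a)), m(c, a, a))  →  g(s(s(a)), m(c, a, a))   [R4 at 1.1]
3. g(s(s(a)), m(c, a, a))  →  g(s(s(a)), a)   [R2 at 2]
4. g(s(s(a)), a)  →  s(s(a))   [R4 at ε]

yes — NF(t₁) = s(s(a)), NF(t₂) = s(s(a))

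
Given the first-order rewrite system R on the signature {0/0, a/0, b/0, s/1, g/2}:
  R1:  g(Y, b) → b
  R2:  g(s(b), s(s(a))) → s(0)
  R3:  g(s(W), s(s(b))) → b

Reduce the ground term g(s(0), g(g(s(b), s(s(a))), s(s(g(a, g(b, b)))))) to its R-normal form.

b

1. g(s(0), g(g(s(b), s(s(a))), s(s(g(a, g(b, b))))))  →  g(s(0), g(s(0), s(s(g(a, g(b, b))))))   [R2 at 2.1]
2. g(s(0), g(s(0), s(s(g(a, g(b, b))))))  →  g(s(0), g(s(0), s(s(g(a, b)))))   [R1 at 2.2.1.1.2]
3. g(s(0), g(s(0), s(s(g(a, b)))))  →  g(s(0), g(s(0), s(s(b))))   [R1 at 2.2.1.1]
4. g(s(0), g(s(0), s(s(b))))  →  g(s(0), b)   [R3 at 2]
5. g(s(0), b)  →  b   [R1 at ε]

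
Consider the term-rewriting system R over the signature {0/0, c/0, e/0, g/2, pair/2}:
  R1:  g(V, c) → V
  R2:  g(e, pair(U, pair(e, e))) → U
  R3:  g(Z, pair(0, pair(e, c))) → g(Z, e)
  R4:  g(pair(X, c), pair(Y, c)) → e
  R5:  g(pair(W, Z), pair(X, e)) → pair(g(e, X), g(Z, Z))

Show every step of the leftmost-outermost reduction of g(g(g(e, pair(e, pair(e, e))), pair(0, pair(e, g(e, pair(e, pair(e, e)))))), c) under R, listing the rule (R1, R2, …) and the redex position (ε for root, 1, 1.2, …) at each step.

0

1. g(g(g(e, pair(e, pair(e, e))), pair(0, pair(e, g(e, pair(e, pair(e, e)))))), c)  →  g(g(e, pair(e, pair(e, e))), pair(0, pair(e, g(e, pair(e, pair(e, e))))))   [R1 at ε]
2. g(g(e, pair(e, pair(e, e))), pair(0, pair(e, g(e, pair(e, pair(e, e))))))  →  g(e, pair(0, pair(e, g(e, pair(e, pair(e, e))))))   [R2 at 1]
3. g(e, pair(0, pair(e, g(e, pair(e, pair(e, e))))))  →  g(e, pair(0, pair(e, e)))   [R2 at 2.2.2]
4. g(e, pair(0, pair(e, e)))  →  0   [R2 at ε]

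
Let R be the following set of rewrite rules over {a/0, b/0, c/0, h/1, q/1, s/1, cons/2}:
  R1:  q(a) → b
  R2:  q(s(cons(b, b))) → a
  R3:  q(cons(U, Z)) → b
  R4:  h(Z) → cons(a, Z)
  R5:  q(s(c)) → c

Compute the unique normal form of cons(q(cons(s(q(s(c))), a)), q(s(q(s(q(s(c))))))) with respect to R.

1. cons(q(cons(s(q(s(c))), a)), q(s(q(s(q(s(c)))))))  →  cons(b, q(s(q(s(q(s(c)))))))   [R3 at 1]
2. cons(b, q(s(q(s(q(s(c)))))))  →  cons(b, q(s(q(s(c)))))   [R5 at 2.1.1.1.1]
3. cons(b, q(s(q(s(c)))))  →  cons(b, q(s(c)))   [R5 at 2.1.1]
4. cons(b, q(s(c)))  →  cons(b, c)   [R5 at 2]

cons(b, c)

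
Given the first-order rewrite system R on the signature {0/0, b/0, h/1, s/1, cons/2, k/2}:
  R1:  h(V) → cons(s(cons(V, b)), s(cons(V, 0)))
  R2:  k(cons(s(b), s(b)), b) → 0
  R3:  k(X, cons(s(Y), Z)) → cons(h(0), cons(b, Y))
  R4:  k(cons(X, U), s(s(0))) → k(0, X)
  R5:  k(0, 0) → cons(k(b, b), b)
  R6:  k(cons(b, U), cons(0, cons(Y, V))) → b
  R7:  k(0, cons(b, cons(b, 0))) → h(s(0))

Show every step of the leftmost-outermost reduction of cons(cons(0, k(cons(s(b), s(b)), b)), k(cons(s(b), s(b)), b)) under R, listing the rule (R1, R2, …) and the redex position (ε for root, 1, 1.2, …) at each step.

cons(cons(0, 0), 0)

1. cons(cons(0, k(cons(s(b), s(b)), b)), k(cons(s(b), s(b)), b))  →  cons(cons(0, 0), k(cons(s(b), s(b)), b))   [R2 at 1.2]
2. cons(cons(0, 0), k(cons(s(b), s(b)), b))  →  cons(cons(0, 0), 0)   [R2 at 2]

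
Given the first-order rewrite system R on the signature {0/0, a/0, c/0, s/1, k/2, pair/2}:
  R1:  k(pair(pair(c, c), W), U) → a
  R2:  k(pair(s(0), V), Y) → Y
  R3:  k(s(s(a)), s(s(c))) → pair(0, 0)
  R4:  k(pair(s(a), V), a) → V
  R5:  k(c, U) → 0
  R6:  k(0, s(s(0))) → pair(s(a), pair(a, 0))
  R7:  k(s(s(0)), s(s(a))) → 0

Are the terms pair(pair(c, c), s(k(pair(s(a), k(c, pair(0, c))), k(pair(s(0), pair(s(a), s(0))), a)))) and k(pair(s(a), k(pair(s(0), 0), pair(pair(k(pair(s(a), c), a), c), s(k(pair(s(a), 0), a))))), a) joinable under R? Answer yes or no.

Reduce t₁ = pair(pair(c, c), s(k(pair(s(a), k(c, pair(0, c))), k(pair(s(0), pair(s(a), s(0))), a)))):
1. pair(pair(c, c), s(k(pair(s(a), k(c, pair(0, c))), k(pair(s(0), pair(s(a), s(0))), a))))  →  pair(pair(c, c), s(k(pair(s(a), 0), k(pair(s(0), pair(s(a), s(0))), a))))   [R5 at 2.1.1.2]
2. pair(pair(c, c), s(k(pair(s(a), 0), k(pair(s(0), pair(s(a), s(0))), a))))  →  pair(pair(c, c), s(k(pair(s(a), 0), a)))   [R2 at 2.1.2]
3. pair(pair(c, c), s(k(pair(s(a), 0), a)))  →  pair(pair(c, c), s(0))   [R4 at 2.1]

Reduce t₂ = k(pair(s(a), k(pair(s(0), 0), pair(pair(k(pair(s(a), c), a), c), s(k(pair(s(a), 0), a))))), a):
1. k(pair(s(a), k(pair(s(0), 0), pair(pair(k(pair(s(a), c), a), c), s(k(pair(s(a), 0), a))))), a)  →  k(pair(s(0), 0), pair(pair(k(pair(s(a), c), a), c), s(k(pair(s(a), 0), a))))   [R4 at ε]
2. k(pair(s(0), 0), pair(pair(k(pair(s(a), c), a), c), s(k(pair(s(a), 0), a))))  →  pair(pair(k(pair(s(a), c), a), c), s(k(pair(s(a), 0), a)))   [R2 at ε]
3. pair(pair(k(pair(s(a), c), a), c), s(k(pair(s(a), 0), a)))  →  pair(pair(c, c), s(k(pair(s(a), 0), a)))   [R4 at 1.1]
4. pair(pair(c, c), s(k(pair(s(a), 0), a)))  →  pair(pair(c, c), s(0))   [R4 at 2.1]

yes — NF(t₁) = pair(pair(c, c), s(0)), NF(t₂) = pair(pair(c, c), s(0))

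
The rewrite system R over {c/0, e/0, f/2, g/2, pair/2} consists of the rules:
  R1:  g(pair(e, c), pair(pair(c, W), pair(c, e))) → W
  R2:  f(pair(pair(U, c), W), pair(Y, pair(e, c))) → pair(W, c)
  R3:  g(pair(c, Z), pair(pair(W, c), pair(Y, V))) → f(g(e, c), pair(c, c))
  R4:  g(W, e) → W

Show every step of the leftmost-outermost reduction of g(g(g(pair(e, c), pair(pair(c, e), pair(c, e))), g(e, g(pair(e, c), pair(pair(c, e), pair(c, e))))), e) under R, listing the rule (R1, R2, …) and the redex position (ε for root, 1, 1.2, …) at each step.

1. g(g(g(pair(e, c), pair(pair(c, e), pair(c, e))), g(e, g(pair(e, c), pair(pair(c, e), pair(c, e))))), e)  →  g(g(pair(e, c), pair(pair(c, e), pair(c, e))), g(e, g(pair(e, c), pair(pair(c, e), pair(c, e)))))   [R4 at ε]
2. g(g(pair(e, c), pair(pair(c, e), pair(c, e))), g(e, g(pair(e, c), pair(pair(c, e), pair(c, e)))))  →  g(e, g(e, g(pair(e, c), pair(pair(c, e), pair(c, e)))))   [R1 at 1]
3. g(e, g(e, g(pair(e, c), pair(pair(c, e), pair(c, e)))))  →  g(e, g(e, e))   [R1 at 2.2]
4. g(e, g(e, e))  →  g(e, e)   [R4 at 2]
5. g(e, e)  →  e   [R4 at ε]

e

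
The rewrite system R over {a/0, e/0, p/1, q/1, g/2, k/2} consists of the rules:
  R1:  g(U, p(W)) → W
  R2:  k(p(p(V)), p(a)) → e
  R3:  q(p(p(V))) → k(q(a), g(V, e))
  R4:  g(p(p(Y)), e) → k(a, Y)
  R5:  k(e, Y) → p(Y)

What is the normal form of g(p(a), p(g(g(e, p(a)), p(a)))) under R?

1. g(p(a), p(g(g(e, p(a)), p(a))))  →  g(g(e, p(a)), p(a))   [R1 at ε]
2. g(g(e, p(a)), p(a))  →  a   [R1 at ε]

a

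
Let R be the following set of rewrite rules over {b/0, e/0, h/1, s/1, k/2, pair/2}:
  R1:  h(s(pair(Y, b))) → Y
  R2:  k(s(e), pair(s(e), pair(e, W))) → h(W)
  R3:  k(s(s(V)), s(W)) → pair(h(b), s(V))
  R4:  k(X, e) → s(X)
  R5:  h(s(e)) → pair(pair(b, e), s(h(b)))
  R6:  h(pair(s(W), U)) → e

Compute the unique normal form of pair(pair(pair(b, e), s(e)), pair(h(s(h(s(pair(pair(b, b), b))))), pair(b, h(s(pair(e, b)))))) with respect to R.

1. pair(pair(pair(b, e), s(e)), pair(h(s(h(s(pair(pair(b, b), b))))), pair(b, h(s(pair(e, b))))))  →  pair(pair(pair(b, e), s(e)), pair(h(s(pair(b, b))), pair(b, h(s(pair(e, b))))))   [R1 at 2.1.1.1]
2. pair(pair(pair(b, e), s(e)), pair(h(s(pair(b, b))), pair(b, h(s(pair(e, b))))))  →  pair(pair(pair(b, e), s(e)), pair(b, pair(b, h(s(pair(e, b))))))   [R1 at 2.1]
3. pair(pair(pair(b, e), s(e)), pair(b, pair(b, h(s(pair(e, b))))))  →  pair(pair(pair(b, e), s(e)), pair(b, pair(b, e)))   [R1 at 2.2.2]

pair(pair(pair(b, e), s(e)), pair(b, pair(b, e)))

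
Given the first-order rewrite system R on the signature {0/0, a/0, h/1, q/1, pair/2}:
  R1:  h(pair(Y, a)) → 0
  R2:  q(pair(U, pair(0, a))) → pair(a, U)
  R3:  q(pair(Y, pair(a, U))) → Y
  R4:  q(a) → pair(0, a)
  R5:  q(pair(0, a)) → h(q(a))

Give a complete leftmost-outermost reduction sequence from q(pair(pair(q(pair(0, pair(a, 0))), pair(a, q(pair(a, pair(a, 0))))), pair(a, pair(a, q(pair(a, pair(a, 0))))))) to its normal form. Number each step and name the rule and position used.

pair(0, pair(a, a))

1. q(pair(pair(q(pair(0, pair(a, 0))), pair(a, q(pair(a, pair(a, 0))))), pair(a, pair(a, q(pair(a, pair(a, 0)))))))  →  pair(q(pair(0, pair(a, 0))), pair(a, q(pair(a, pair(a, 0)))))   [R3 at ε]
2. pair(q(pair(0, pair(a, 0))), pair(a, q(pair(a, pair(a, 0)))))  →  pair(0, pair(a, q(pair(a, pair(a, 0)))))   [R3 at 1]
3. pair(0, pair(a, q(pair(a, pair(a, 0)))))  →  pair(0, pair(a, a))   [R3 at 2.2]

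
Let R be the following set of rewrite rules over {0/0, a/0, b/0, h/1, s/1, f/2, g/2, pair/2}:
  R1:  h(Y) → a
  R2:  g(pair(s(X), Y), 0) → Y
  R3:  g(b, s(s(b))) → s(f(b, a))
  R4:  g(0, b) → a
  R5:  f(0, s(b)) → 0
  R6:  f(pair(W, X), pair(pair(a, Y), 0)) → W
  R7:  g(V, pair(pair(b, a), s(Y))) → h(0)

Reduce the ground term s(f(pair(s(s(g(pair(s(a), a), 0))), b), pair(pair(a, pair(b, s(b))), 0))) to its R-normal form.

s(s(s(a)))

1. s(f(pair(s(s(g(pair(s(a), a), 0))), b), pair(pair(a, pair(b, s(b))), 0)))  →  s(s(s(g(pair(s(a), a), 0))))   [R6 at 1]
2. s(s(s(g(pair(s(a), a), 0))))  →  s(s(s(a)))   [R2 at 1.1.1]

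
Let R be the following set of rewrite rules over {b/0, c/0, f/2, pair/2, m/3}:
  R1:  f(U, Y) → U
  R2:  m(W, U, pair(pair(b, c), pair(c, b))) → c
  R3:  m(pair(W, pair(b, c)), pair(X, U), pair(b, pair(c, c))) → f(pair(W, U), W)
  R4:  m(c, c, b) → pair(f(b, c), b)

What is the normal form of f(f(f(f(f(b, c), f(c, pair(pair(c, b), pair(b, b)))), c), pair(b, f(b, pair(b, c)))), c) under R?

b

1. f(f(f(f(f(b, c), f(c, pair(pair(c, b), pair(b, b)))), c), pair(b, f(b, pair(b, c)))), c)  →  f(f(f(f(b, c), f(c, pair(pair(c, b), pair(b, b)))), c), pair(b, f(b, pair(b, c))))   [R1 at ε]
2. f(f(f(f(b, c), f(c, pair(pair(c, b), pair(b, b)))), c), pair(b, f(b, pair(b, c))))  →  f(f(f(b, c), f(c, pair(pair(c, b), pair(b, b)))), c)   [R1 at ε]
3. f(f(f(b, c), f(c, pair(pair(c, b), pair(b, b)))), c)  →  f(f(b, c), f(c, pair(pair(c, b), pair(b, b))))   [R1 at ε]
4. f(f(b, c), f(c, pair(pair(c, b), pair(b, b))))  →  f(b, c)   [R1 at ε]
5. f(b, c)  →  b   [R1 at ε]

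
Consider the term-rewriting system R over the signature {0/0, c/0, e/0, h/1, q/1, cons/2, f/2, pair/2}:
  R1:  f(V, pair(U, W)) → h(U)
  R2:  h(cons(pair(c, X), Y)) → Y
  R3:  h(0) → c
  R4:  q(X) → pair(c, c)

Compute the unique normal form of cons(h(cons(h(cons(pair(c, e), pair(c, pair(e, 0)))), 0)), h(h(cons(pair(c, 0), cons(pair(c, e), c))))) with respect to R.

1. cons(h(cons(h(cons(pair(c, e), pair(c, pair(e, 0)))), 0)), h(h(cons(pair(c, 0), cons(pair(c, e), c)))))  →  cons(h(cons(pair(c, pair(e, 0)), 0)), h(h(cons(pair(c, 0), cons(pair(c, e), c)))))   [R2 at 1.1.1]
2. cons(h(cons(pair(c, pair(e, 0)), 0)), h(h(cons(pair(c, 0), cons(pair(c, e), c)))))  →  cons(0, h(h(cons(pair(c, 0), cons(pair(c, e), c)))))   [R2 at 1]
3. cons(0, h(h(cons(pair(c, 0), cons(pair(c, e), c)))))  →  cons(0, h(cons(pair(c, e), c)))   [R2 at 2.1]
4. cons(0, h(cons(pair(c, e), c)))  →  cons(0, c)   [R2 at 2]

cons(0, c)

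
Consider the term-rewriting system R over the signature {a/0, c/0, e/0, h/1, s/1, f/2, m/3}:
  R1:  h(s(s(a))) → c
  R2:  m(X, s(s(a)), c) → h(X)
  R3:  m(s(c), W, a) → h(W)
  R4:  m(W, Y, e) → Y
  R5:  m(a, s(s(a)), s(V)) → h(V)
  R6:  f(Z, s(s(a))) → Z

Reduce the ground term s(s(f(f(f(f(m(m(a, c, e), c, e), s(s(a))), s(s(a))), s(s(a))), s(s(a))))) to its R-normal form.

1. s(s(f(f(f(f(m(m(a, c, e), c, e), s(s(a))), s(s(a))), s(s(a))), s(s(a)))))  →  s(s(f(f(f(m(m(a, c, e), c, e), s(s(a))), s(s(a))), s(s(a)))))   [R6 at 1.1]
2. s(s(f(f(f(m(m(a, c, e), c, e), s(s(a))), s(s(a))), s(s(a)))))  →  s(s(f(f(m(m(a, c, e), c, e), s(s(a))), s(s(a)))))   [R6 at 1.1]
3. s(s(f(f(m(m(a, c, e), c, e), s(s(a))), s(s(a)))))  →  s(s(f(m(m(a, c, e), c, e), s(s(a)))))   [R6 at 1.1]
4. s(s(f(m(m(a, c, e), c, e), s(s(a)))))  →  s(s(m(m(a, c, e), c, e)))   [R6 at 1.1]
5. s(s(m(m(a, c, e), c, e)))  →  s(s(c))   [R4 at 1.1]

s(s(c))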